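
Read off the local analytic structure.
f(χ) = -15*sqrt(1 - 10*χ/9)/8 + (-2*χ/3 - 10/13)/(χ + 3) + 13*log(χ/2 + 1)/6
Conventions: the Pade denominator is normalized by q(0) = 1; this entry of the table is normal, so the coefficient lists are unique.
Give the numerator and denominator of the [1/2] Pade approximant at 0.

Taylor coefficients needed (expand at 0): a_0 = -665/312, a_1 = 1861/936, a_2 = 5/78, a_3 = 745/3159.
Write the denominator as Q(χ) = 1 + q1*χ + q2*χ^2. Requiring Q*f - P = O(χ^4) with deg P <= 1 kills the coefficients of χ^2..χ^3 in Q*f:
  χ^2: a_2 + q1*a_1 + q2*a_0 = 0, i.e. 5/78 + (1861/936)*q1 + (-665/312)*q2 = 0.
  χ^3: a_3 + q1*a_2 + q2*a_1 = 0, i.e. 745/3159 + (5/78)*q1 + (1861/936)*q2 = 0.
Solving this linear system: q1 = -382180/2480553, q2 = -845720/7441659.
The numerator is Q*f truncated at degree 1: P0 = a_0 = -665/312; P1 = a_1 + q1*a_0 = 1792919411/773932536.

The Pade approximant has numerator coefficients [-665/312, 1792919411/773932536]; denominator coefficients [1, -382180/2480553, -845720/7441659].


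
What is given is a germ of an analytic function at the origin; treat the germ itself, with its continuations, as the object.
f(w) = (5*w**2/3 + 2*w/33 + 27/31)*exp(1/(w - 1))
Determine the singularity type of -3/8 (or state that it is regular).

There is no denominator, hence no pole anywhere.
The essential point of exp(1/(w - (1))) is 1, not -3/8.
So the germ continues analytically to -3/8.

The point is a regular point.


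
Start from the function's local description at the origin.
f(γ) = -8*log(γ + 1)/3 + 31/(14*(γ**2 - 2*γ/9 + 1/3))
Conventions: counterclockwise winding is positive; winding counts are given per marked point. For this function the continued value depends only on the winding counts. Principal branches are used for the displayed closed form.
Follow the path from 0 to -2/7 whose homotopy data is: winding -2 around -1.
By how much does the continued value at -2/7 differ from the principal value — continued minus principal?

The rational part is single-valued and drops out of the difference; each branch term changes only by its own monodromy.
(-8/3)*log(1 - γ/(-1)): each positive loop around -1 adds 2*pi*i to the log, so winding -2 contributes (-8/3)*(-2)*2*pi*i = (32/3)*pi*i.
Summing the contributions at γ = -2/7 gives (32/3)*pi*i.

Continued minus principal equals (32/3)*pi*i.


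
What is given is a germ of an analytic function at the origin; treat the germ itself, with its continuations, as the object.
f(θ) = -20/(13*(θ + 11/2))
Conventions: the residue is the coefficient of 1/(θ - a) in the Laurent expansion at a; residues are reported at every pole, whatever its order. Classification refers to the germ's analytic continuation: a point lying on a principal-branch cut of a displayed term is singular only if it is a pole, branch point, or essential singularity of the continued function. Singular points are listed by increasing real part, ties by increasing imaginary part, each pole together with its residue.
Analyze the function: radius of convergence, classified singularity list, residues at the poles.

Denominator factor (θ + 11/2): pole of order 1 at -11/2, modulus 11/2.
The radius of convergence is the smallest modulus among the singular points: 11/2.
At the order-1 pole -11/2 set g(θ) = (θ - (-11/2))*f(θ) = -20/13.
Simple pole: residue = g(a) at a = -11/2, which is -20/13.

Radius of convergence at 0: 11/2.
At -11/2: a pole of order 1; residue -20/13.


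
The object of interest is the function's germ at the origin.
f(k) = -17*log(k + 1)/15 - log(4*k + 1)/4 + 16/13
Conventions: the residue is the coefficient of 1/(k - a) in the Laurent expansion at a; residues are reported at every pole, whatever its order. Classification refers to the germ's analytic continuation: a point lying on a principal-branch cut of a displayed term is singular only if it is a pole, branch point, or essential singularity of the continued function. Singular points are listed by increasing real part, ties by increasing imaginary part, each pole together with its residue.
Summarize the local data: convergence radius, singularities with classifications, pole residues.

Branch term (-17/15)*log(1 - k/(-1)): its argument vanishes at k = -1, a logarithmic branch point, modulus 1.
Branch term (-1/4)*log(1 - k/(-1/4)): its argument vanishes at k = -1/4, a logarithmic branch point, modulus 1/4.
The radius of convergence is the smallest modulus among the singular points: 1/4.
List the singular points by increasing real part (a conjugate pair: the negative imaginary part first).

Radius of convergence at 0: 1/4.
At -1: a logarithmic branch point.
At -1/4: a logarithmic branch point.


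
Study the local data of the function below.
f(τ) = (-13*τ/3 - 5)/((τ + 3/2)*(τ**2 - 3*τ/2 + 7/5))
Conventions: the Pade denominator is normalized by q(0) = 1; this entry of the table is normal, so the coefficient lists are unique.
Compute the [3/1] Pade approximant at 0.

The Pade approximant has numerator coefficients [-50/21, 6913730/2083977, 1584200/231553, 8133800/2083977]; denominator coefficients [1, -3702263/1389318].

Taylor coefficients needed (expand at 0): a_0 = -50/21, a_1 = -445/147, a_2 = -7565/6174, a_3 = 165395/259308, a_4 = 18511315/10890936.
Write the denominator as Q(τ) = 1 + q1*τ. Requiring Q*f - P = O(τ^5) with deg P <= 3 kills the coefficients of τ^4..τ^4 in Q*f:
  τ^4: a_4 + q1*a_3 = 0, i.e. 18511315/10890936 + (165395/259308)*q1 = 0.
Solving this linear system: q1 = -3702263/1389318.
The numerator is Q*f truncated at degree 3: P0 = a_0 = -50/21; P1 = a_1 + q1*a_0 = 6913730/2083977; P2 = a_2 + q1*a_1 = 1584200/231553; P3 = a_3 + q1*a_2 = 8133800/2083977.


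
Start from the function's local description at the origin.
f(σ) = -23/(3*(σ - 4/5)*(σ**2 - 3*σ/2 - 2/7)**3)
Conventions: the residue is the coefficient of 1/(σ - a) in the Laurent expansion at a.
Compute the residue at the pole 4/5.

The residue is 123265625/9725376.

At the order-1 pole 4/5 set g(σ) = (σ - (4/5))*f(σ) = -23/(3*(σ**2 - 3*σ/2 - 2/7)**3).
Simple pole: residue = g(a) at a = 4/5, which is 123265625/9725376.


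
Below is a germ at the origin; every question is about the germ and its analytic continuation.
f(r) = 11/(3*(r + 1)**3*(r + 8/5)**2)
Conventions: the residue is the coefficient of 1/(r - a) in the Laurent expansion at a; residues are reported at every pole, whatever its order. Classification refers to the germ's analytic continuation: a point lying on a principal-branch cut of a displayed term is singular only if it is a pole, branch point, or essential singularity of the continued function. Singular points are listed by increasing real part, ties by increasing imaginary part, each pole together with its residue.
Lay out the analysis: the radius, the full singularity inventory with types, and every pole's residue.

Denominator factor (r + 8/5)^2: pole of order 2 at -8/5, modulus 8/5.
Denominator factor (r + 1)^3: pole of order 3 at -1, modulus 1.
The radius of convergence is the smallest modulus among the singular points: 1.
At the order-2 pole -8/5 set g(r) = (r - (-8/5))^2*f(r) = 11/(3*(r + 1)**3).
Order-2 pole: residue = g'(a); g'(-8/5) = -6875/81, so the residue is -6875/81.
At the order-3 pole -1 set g(r) = (r - (-1))^3*f(r) = 11/(3*(r + 8/5)**2).
Order-3 pole: residue = g''(a)/2; g''(-1) = 13750/81, so the residue is 6875/81.
List the singular points by increasing real part (a conjugate pair: the negative imaginary part first).

Radius of convergence at 0: 1.
At -8/5: a pole of order 2; residue -6875/81.
At -1: a pole of order 3; residue 6875/81.


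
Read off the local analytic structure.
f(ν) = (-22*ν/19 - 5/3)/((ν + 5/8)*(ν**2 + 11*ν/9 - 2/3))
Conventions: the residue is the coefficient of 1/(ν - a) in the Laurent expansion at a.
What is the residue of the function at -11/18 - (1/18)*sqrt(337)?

The factor ν**2 + 11*ν/9 - 2/3 splits as (ν - a)(ν - a') with a = -11/18 - (1/18)*sqrt(337), a' = -11/18 + (1/18)*sqrt(337). At the order-1 pole a set g(ν) = (ν - a)*f(ν) = [(-22*ν/19 - 5/3)/(ν + 5/8)] / (ν - a').
Simple pole: residue = g(a) at a = -11/18 - (1/18)*sqrt(337), which is -5160/11381 + (117312/3835397)*sqrt(337).

The residue is -5160/11381 + (117312/3835397)*sqrt(337).


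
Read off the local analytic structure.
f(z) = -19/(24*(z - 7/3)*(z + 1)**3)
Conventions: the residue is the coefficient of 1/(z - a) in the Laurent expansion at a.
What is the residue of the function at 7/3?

At the order-1 pole 7/3 set g(z) = (z - (7/3))*f(z) = -19/(24*(z + 1)**3).
Simple pole: residue = g(a) at a = 7/3, which is -171/8000.

The residue is -171/8000.


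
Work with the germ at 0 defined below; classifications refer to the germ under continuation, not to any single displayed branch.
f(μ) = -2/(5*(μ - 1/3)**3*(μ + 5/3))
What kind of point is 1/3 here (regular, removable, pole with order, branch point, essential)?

The denominator factor μ - 1/3 vanishes at 1/3 and appears to the power 3; the numerator there equals -2/5, nonzero, and no other factor vanishes.
Hence a pole whose order is the multiplicity, 3.

The point is a pole of order 3.


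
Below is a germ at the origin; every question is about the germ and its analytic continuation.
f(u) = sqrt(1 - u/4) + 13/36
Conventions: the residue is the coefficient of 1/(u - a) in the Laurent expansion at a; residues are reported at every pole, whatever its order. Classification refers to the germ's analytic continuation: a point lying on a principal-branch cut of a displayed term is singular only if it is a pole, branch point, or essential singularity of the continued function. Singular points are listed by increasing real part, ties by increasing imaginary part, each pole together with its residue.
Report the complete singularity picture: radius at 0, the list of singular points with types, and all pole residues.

Branch term (1)*sqrt(1 - u/(4)): its argument vanishes at u = 4, a square-root branch point, modulus 4.
The radius of convergence is the smallest modulus among the singular points: 4.

Radius of convergence at 0: 4.
At 4: an algebraic (square-root) branch point.


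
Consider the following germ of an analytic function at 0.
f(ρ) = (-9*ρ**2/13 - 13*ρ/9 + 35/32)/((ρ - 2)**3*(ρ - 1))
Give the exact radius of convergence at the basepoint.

The radius of convergence is 1.

Denominator factor (ρ - 1): pole of order 1 at 1, modulus 1.
Denominator factor (ρ - 2)^3: pole of order 3 at 2, modulus 2.
The radius of convergence is the smallest modulus among the singular points: 1.


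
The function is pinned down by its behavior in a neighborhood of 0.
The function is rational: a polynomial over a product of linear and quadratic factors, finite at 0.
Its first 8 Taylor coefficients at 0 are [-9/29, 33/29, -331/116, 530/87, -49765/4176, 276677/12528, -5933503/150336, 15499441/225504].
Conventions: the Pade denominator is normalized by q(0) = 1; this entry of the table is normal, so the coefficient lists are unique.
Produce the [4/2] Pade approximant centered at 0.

The Pade approximant has numerator coefficients [-9/29, 22302/115217, -65124/576085, 33048/576085, -11664/576085]; denominator coefficients [1, 36269/11919, 184929/79460].

Taylor coefficients needed (read off): a_0 = -9/29, a_1 = 33/29, a_2 = -331/116, a_3 = 530/87, a_4 = -49765/4176, a_5 = 276677/12528, a_6 = -5933503/150336.
Write the denominator as Q(v) = 1 + q1*v + q2*v^2. Requiring Q*f - P = O(v^7) with deg P <= 4 kills the coefficients of v^5..v^6 in Q*f:
  v^5: a_5 + q1*a_4 + q2*a_3 = 0, i.e. 276677/12528 + (-49765/4176)*q1 + (530/87)*q2 = 0.
  v^6: a_6 + q1*a_5 + q2*a_4 = 0, i.e. -5933503/150336 + (276677/12528)*q1 + (-49765/4176)*q2 = 0.
Solving this linear system: q1 = 36269/11919, q2 = 184929/79460.
The numerator is Q*f truncated at degree 4: P0 = a_0 = -9/29; P1 = a_1 + q1*a_0 = 22302/115217; P2 = a_2 + q1*a_1 + q2*a_0 = -65124/576085; P3 = a_3 + q1*a_2 + q2*a_1 = 33048/576085; P4 = a_4 + q1*a_3 + q2*a_2 = -11664/576085.


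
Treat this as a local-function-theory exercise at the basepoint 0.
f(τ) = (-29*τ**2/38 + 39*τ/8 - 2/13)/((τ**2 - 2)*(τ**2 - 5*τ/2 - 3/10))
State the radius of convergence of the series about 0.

Denominator factor (τ**2 - 2): discriminant 8, real irrational roots sqrt(2) and -sqrt(2); poles of order 1, moduli sqrt(2) and sqrt(2).
Denominator factor (τ**2 - 5*τ/2 - 3/10): discriminant 149/20, real irrational roots 5/4 + (1/20)*sqrt(745) and 5/4 - (1/20)*sqrt(745); poles of order 1, moduli 5/4 + (1/20)*sqrt(745) and -5/4 + (1/20)*sqrt(745).
The radius of convergence is the smallest modulus among the singular points: -5/4 + (1/20)*sqrt(745).

The radius of convergence is -5/4 + (1/20)*sqrt(745).


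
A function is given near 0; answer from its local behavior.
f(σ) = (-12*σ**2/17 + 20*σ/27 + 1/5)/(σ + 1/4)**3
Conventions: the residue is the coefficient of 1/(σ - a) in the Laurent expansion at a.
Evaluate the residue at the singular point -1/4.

The residue is -12/17.

At the order-3 pole -1/4 set g(σ) = (σ - (-1/4))^3*f(σ) = -12*σ**2/17 + 20*σ/27 + 1/5.
Order-3 pole: residue = g''(a)/2; g''(-1/4) = -24/17, so the residue is -12/17.


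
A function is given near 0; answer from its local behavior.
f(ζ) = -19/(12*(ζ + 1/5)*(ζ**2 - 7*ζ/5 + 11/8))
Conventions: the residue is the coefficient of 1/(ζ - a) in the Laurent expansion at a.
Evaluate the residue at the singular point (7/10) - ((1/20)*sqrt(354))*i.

The factor ζ**2 - 7*ζ/5 + 11/8 splits as (ζ - a)(ζ - a') with a = (7/10) - ((1/20)*sqrt(354))*i, a' = (7/10) + ((1/20)*sqrt(354))*i. At the order-1 pole a set g(ζ) = (ζ - a)*f(ζ) = [-19/(12*(ζ + 1/5))] / (ζ - a').
Simple pole: residue = g(a) at a = (7/10) - ((1/20)*sqrt(354))*i, which is (475/1017) - ((475/20001)*sqrt(354))*i.

The residue is (475/1017) - ((475/20001)*sqrt(354))*i.


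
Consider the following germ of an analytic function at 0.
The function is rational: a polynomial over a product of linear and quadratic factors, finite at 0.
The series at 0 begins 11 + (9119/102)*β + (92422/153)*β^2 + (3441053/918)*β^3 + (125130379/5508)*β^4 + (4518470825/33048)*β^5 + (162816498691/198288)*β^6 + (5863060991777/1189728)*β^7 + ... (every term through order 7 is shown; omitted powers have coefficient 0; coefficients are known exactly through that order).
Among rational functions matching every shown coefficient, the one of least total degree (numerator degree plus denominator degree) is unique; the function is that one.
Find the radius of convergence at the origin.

The radius of convergence is 1/6.

No rational of total degree below 4 reproduces all 8 coefficients; solving the [2/2] Pade equations on them gives f(β) = (9*β**2/4 + 5*β/17 + 1)/((β - 6/11)*(β - 1/6)), whose expansion matches every shown term.
Denominator factor (β - 1/6): pole of order 1 at 1/6, modulus 1/6.
Denominator factor (β - 6/11): pole of order 1 at 6/11, modulus 6/11.
The radius of convergence is the smallest modulus among the singular points: 1/6.


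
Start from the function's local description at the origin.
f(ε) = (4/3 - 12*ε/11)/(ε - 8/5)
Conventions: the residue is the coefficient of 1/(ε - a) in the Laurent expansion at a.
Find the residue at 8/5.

At the order-1 pole 8/5 set g(ε) = (ε - (8/5))*f(ε) = 4/3 - 12*ε/11.
Simple pole: residue = g(a) at a = 8/5, which is -68/165.

The residue is -68/165.


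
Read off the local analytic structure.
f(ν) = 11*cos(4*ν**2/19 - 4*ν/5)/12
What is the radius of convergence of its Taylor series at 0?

The radius of convergence is infinite.

The factor cos(4*ν**2/19 - 4*ν/5) is entire and contributes no finite singular point.
The polynomial part has no poles.
No finite singular points: the Taylor series at 0 converges everywhere.


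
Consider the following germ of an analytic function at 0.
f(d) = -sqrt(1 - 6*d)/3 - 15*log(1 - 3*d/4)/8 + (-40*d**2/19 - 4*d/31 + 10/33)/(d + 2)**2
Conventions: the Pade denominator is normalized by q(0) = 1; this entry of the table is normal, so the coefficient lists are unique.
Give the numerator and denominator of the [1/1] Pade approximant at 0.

Taylor coefficients needed (expand at 0): a_0 = -17/66, a_1 = 75235/32736, a_2 = 2637385/1658624.
Write the denominator as Q(d) = 1 + q1*d. Requiring Q*f - P = O(d^3) with deg P <= 1 kills the coefficients of d^2..d^2 in Q*f:
  d^2: a_2 + q1*a_1 = 0, i.e. 2637385/1658624 + (75235/32736)*q1 = 0.
Solving this linear system: q1 = -1582431/2287144.
The numerator is Q*f truncated at degree 1: P0 = a_0 = -17/66; P1 = a_1 + q1*a_0 = 23177042129/9358993248.

The Pade approximant has numerator coefficients [-17/66, 23177042129/9358993248]; denominator coefficients [1, -1582431/2287144].


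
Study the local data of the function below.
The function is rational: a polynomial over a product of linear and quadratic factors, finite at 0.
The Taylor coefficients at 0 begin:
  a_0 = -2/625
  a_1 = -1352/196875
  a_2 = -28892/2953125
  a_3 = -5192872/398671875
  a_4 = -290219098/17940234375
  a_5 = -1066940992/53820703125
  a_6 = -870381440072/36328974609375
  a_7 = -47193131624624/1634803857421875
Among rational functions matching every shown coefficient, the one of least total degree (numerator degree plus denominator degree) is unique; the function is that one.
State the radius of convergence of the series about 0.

The radius of convergence is 5/6.

No rational of total degree below 6 reproduces all 8 coefficients; solving the [1/5] Pade equations on them gives f(λ) = (2*λ/35 + 1/15)/((λ - 5/6)*(λ**2 + 2*λ/9 - 5)**2), whose expansion matches every shown term.
Denominator factor (λ**2 + 2*λ/9 - 5)^2: discriminant 1624/81, real irrational roots -1/9 + (1/9)*sqrt(406) and -1/9 - (1/9)*sqrt(406); poles of order 2, moduli -1/9 + (1/9)*sqrt(406) and 1/9 + (1/9)*sqrt(406).
Denominator factor (λ - 5/6): pole of order 1 at 5/6, modulus 5/6.
The radius of convergence is the smallest modulus among the singular points: 5/6.


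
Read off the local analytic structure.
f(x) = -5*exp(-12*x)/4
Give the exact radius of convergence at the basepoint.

The factor exp(-12*x) is entire and contributes no finite singular point.
The polynomial part has no poles.
No finite singular points: the Taylor series at 0 converges everywhere.

The radius of convergence is infinite.


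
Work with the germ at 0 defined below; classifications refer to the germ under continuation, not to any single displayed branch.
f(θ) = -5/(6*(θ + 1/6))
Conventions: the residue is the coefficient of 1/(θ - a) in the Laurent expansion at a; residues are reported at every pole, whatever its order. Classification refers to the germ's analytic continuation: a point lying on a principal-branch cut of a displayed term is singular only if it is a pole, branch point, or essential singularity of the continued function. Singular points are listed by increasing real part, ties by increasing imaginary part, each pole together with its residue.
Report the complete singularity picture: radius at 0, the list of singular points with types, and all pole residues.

Denominator factor (θ + 1/6): pole of order 1 at -1/6, modulus 1/6.
The radius of convergence is the smallest modulus among the singular points: 1/6.
At the order-1 pole -1/6 set g(θ) = (θ - (-1/6))*f(θ) = -5/6.
Simple pole: residue = g(a) at a = -1/6, which is -5/6.

Radius of convergence at 0: 1/6.
At -1/6: a pole of order 1; residue -5/6.


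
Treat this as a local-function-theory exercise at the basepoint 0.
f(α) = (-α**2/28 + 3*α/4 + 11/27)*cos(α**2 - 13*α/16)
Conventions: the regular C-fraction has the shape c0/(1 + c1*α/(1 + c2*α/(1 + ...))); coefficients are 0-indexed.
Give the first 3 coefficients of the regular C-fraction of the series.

Taylor coefficients (expand at 0): a_0 = 11/27, a_1 = 3/4, a_2 = -16469/96768.
c0 = a_0 = 11/27. Peel one level at a time: if S = 1 + c*α/S' with S'(0) = 1, then c is the α-coefficient of S and S' = c*α/(S - 1).
S_1 = c0/f = 1 + (-81/44)*α + (1650823/433664)*α^2 + ...; c1 = -81/44.
S_2 = c1*α/(S_1 - 1) = 1 + (1650823/798336)*α + ...; c2 = 1650823/798336.

The regular C-fraction coefficients are [11/27, -81/44, 1650823/798336].


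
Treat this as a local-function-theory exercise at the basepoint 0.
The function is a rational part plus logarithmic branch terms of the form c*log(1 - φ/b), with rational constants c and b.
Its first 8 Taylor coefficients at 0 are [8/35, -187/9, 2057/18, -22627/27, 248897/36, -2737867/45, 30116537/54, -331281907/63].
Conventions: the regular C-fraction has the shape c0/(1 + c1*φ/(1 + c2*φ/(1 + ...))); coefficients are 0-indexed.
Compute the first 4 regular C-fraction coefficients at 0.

Taylor coefficients (read off): a_0 = 8/35, a_1 = -187/9, a_2 = 2057/18, a_3 = -22627/27.
c0 = a_0 = 8/35. Peel one level at a time: if S = 1 + c*φ/S' with S'(0) = 1, then c is the φ-coefficient of S and S' = c*φ/(S - 1).
S_1 = c0/f = 1 + (6545/72)*φ + (40245205/5184)*φ^2 + ...; c1 = 6545/72.
S_2 = c1*φ/(S_1 - 1) = 1 + (-6149/72)*φ + (-121/12)*φ^2 + ...; c2 = -6149/72.
S_3 = c2*φ/(S_2 - 1) = 1 + (-66/559)*φ + ...; c3 = -66/559.

The regular C-fraction coefficients are [8/35, 6545/72, -6149/72, -66/559].


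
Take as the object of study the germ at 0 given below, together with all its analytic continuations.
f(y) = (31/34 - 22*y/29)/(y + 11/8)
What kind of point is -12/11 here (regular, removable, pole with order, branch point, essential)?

The point is a regular point.

Denominator factors: y + 11/8 = 25/88 at y = -12/11 — none vanishes.
So the germ continues analytically to -12/11.


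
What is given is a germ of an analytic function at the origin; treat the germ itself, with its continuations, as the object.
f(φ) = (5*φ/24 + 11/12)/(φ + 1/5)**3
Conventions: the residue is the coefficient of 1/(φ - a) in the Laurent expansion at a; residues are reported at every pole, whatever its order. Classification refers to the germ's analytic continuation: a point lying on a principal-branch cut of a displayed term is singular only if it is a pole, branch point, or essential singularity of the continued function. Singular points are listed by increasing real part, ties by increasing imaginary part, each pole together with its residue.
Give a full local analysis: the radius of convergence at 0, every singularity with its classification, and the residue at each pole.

Denominator factor (φ + 1/5)^3: pole of order 3 at -1/5, modulus 1/5.
The radius of convergence is the smallest modulus among the singular points: 1/5.
At the order-3 pole -1/5 set g(φ) = (φ - (-1/5))^3*f(φ) = 5*φ/24 + 11/12.
Order-3 pole: residue = g''(a)/2; g''(-1/5) = 0, so the residue is 0.

Radius of convergence at 0: 1/5.
At -1/5: a pole of order 3; residue 0.


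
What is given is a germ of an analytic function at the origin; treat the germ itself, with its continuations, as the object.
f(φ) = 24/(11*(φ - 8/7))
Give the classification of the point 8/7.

The denominator factor φ - 8/7 vanishes at 8/7 and appears to the power 1; the numerator there equals 24/11, nonzero, and no other factor vanishes.
Hence a pole whose order is the multiplicity, 1.

The point is a pole of order 1.


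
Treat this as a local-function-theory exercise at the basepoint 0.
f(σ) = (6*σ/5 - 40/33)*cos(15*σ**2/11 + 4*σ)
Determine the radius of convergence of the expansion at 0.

The radius of convergence is infinite.

The factor cos(15*σ**2/11 + 4*σ) is entire and contributes no finite singular point.
The polynomial part has no poles.
No finite singular points: the Taylor series at 0 converges everywhere.


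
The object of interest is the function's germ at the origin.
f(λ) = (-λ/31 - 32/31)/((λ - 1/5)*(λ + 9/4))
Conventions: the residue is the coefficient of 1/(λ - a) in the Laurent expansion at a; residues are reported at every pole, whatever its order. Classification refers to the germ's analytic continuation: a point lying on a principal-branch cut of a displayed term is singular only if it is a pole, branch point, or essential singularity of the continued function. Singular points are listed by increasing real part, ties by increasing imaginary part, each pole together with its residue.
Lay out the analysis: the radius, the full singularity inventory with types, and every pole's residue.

Denominator factor (λ - 1/5): pole of order 1 at 1/5, modulus 1/5.
Denominator factor (λ + 9/4): pole of order 1 at -9/4, modulus 9/4.
The radius of convergence is the smallest modulus among the singular points: 1/5.
At the order-1 pole -9/4 set g(λ) = (λ - (-9/4))*f(λ) = (-λ/31 - 32/31)/(λ - 1/5).
Simple pole: residue = g(a) at a = -9/4, which is 85/217.
At the order-1 pole 1/5 set g(λ) = (λ - (1/5))*f(λ) = (-λ/31 - 32/31)/(λ + 9/4).
Simple pole: residue = g(a) at a = 1/5, which is -92/217.
List the singular points by increasing real part (a conjugate pair: the negative imaginary part first).

Radius of convergence at 0: 1/5.
At -9/4: a pole of order 1; residue 85/217.
At 1/5: a pole of order 1; residue -92/217.


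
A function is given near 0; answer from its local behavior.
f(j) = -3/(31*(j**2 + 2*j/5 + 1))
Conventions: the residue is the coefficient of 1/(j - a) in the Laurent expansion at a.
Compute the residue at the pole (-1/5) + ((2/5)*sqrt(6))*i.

The factor j**2 + 2*j/5 + 1 splits as (j - a)(j - a') with a = (-1/5) + ((2/5)*sqrt(6))*i, a' = (-1/5) - ((2/5)*sqrt(6))*i. At the order-1 pole a set g(j) = (j - a)*f(j) = [-3/31] / (j - a').
Simple pole: residue = g(a) at a = (-1/5) + ((2/5)*sqrt(6))*i, which is ((5/248)*sqrt(6))*i.

The residue is ((5/248)*sqrt(6))*i.


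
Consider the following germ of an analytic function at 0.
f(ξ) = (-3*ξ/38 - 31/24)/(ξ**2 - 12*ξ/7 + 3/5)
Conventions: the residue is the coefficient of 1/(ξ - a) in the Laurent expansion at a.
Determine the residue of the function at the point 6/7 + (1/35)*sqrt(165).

The residue is -3/76 - (4339/30096)*sqrt(165).

The factor ξ**2 - 12*ξ/7 + 3/5 splits as (ξ - a)(ξ - a') with a = 6/7 + (1/35)*sqrt(165), a' = 6/7 - (1/35)*sqrt(165). At the order-1 pole a set g(ξ) = (ξ - a)*f(ξ) = [-3*ξ/38 - 31/24] / (ξ - a').
Simple pole: residue = g(a) at a = 6/7 + (1/35)*sqrt(165), which is -3/76 - (4339/30096)*sqrt(165).


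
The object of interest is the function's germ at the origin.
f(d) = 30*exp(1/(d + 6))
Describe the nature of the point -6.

The exponent 1/(d - (-6)) has a pole at -6, so exp(1/(d - (-6))) takes every nonzero value near it: an essential singularity (not a pole of any order).

The point is an essential singularity.


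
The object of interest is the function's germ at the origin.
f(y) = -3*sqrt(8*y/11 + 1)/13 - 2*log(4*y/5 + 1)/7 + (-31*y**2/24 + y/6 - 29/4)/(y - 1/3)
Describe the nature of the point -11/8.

The term (-3/13)*sqrt(1 - y/(-11/8)) has argument 1 - -11/8/(-11/8) = 0 at -11/8: a square-root (algebraic, two-sheeted) branch point; the remaining terms are analytic or single-valued there.

The point is an algebraic (square-root) branch point.


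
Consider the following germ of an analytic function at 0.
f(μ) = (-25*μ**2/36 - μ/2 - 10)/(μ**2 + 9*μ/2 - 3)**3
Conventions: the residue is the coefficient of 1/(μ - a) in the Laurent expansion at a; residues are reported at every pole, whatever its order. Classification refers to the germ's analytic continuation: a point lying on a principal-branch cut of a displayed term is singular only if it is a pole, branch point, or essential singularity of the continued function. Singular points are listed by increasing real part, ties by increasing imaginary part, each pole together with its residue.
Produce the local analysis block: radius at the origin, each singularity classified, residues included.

Radius of convergence at 0: -9/4 + (1/4)*sqrt(129).
At -9/4 - (1/4)*sqrt(129): a pole of order 3; residue (6062/6440067)*sqrt(129).
At -9/4 + (1/4)*sqrt(129): a pole of order 3; residue -(6062/6440067)*sqrt(129).

Denominator factor (μ**2 + 9*μ/2 - 3)^3: discriminant 129/4, real irrational roots -9/4 + (1/4)*sqrt(129) and -9/4 - (1/4)*sqrt(129); poles of order 3, moduli -9/4 + (1/4)*sqrt(129) and 9/4 + (1/4)*sqrt(129).
The radius of convergence is the smallest modulus among the singular points: -9/4 + (1/4)*sqrt(129).
The factor μ**2 + 9*μ/2 - 3 splits as (μ - a)(μ - a') with a = -9/4 - (1/4)*sqrt(129), a' = -9/4 + (1/4)*sqrt(129). At the order-3 pole a set g(μ) = (μ - a)^3*f(μ) = [-25*μ**2/36 - μ/2 - 10] / (μ - a')^3.
Order-3 pole: residue = g''(a)/2; g''(-9/4 - (1/4)*sqrt(129)) = (12124/6440067)*sqrt(129), so the residue is (6062/6440067)*sqrt(129).
The factor μ**2 + 9*μ/2 - 3 splits as (μ - a)(μ - a') with a = -9/4 + (1/4)*sqrt(129), a' = -9/4 - (1/4)*sqrt(129). At the order-3 pole a set g(μ) = (μ - a)^3*f(μ) = [-25*μ**2/36 - μ/2 - 10] / (μ - a')^3.
Order-3 pole: residue = g''(a)/2; g''(-9/4 + (1/4)*sqrt(129)) = -(12124/6440067)*sqrt(129), so the residue is -(6062/6440067)*sqrt(129).
List the singular points by increasing real part (a conjugate pair: the negative imaginary part first).


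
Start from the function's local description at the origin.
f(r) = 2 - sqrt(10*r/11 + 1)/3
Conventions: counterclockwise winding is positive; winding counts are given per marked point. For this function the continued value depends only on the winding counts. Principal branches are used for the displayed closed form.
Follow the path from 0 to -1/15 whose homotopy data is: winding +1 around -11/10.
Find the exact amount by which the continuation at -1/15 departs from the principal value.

Continued minus principal equals (2/99)*sqrt(1023).

The rational part is single-valued and drops out of the difference; each branch term changes only by its own monodromy.
(-1/3)*sqrt(1 - r/(-11/10)): winding +1 is odd, the square root flips sign, contributing -2*(-1/3)*sqrt(1 - (-1/15)/(-11/10)) = -2*(-1/3)*sqrt(31/33) = (2/99)*sqrt(1023).
Summing the contributions at r = -1/15 gives (2/99)*sqrt(1023).


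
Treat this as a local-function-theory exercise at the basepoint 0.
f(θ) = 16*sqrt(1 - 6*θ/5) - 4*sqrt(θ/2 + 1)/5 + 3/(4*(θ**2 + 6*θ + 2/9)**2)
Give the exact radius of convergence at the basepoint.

Denominator factor (θ**2 + 6*θ + 2/9)^2: discriminant 316/9, real irrational roots -3 + (1/3)*sqrt(79) and -3 - (1/3)*sqrt(79); poles of order 2, moduli 3 - (1/3)*sqrt(79) and 3 + (1/3)*sqrt(79).
Branch term (16)*sqrt(1 - θ/(5/6)): its argument vanishes at θ = 5/6, a square-root branch point, modulus 5/6.
Branch term (-4/5)*sqrt(1 - θ/(-2)): its argument vanishes at θ = -2, a square-root branch point, modulus 2.
The radius of convergence is the smallest modulus among the singular points: 3 - (1/3)*sqrt(79).

The radius of convergence is 3 - (1/3)*sqrt(79).


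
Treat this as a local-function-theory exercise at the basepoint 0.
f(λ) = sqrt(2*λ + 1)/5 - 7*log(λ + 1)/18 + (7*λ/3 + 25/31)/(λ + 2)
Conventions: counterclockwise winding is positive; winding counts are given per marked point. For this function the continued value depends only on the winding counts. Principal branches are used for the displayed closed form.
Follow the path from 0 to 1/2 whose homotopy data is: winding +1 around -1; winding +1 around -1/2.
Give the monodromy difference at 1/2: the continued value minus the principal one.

Continued minus principal equals (-(2/5)*sqrt(2)) - ((7/9)*pi)*i.

The rational part is single-valued and drops out of the difference; each branch term changes only by its own monodromy.
(1/5)*sqrt(1 - λ/(-1/2)): winding +1 is odd, the square root flips sign, contributing -2*(1/5)*sqrt(1 - (1/2)/(-1/2)) = -2*(1/5)*sqrt(2) = -(2/5)*sqrt(2).
(-7/18)*log(1 - λ/(-1)): each positive loop around -1 adds 2*pi*i to the log, so winding +1 contributes (-7/18)*(1)*2*pi*i = -(7/9)*pi*i.
Summing the contributions at λ = 1/2 gives (-(2/5)*sqrt(2)) - ((7/9)*pi)*i.


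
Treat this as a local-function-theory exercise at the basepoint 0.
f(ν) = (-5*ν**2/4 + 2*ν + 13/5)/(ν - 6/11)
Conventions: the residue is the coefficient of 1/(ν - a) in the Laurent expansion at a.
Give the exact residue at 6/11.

The residue is 2008/605.

At the order-1 pole 6/11 set g(ν) = (ν - (6/11))*f(ν) = -5*ν**2/4 + 2*ν + 13/5.
Simple pole: residue = g(a) at a = 6/11, which is 2008/605.


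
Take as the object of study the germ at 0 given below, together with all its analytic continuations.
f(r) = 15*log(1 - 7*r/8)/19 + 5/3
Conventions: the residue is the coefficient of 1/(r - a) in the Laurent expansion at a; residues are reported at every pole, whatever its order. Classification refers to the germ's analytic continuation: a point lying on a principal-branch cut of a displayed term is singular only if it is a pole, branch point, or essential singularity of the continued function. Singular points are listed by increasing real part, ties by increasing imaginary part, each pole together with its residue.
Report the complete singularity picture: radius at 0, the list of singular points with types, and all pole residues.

Branch term (15/19)*log(1 - r/(8/7)): its argument vanishes at r = 8/7, a logarithmic branch point, modulus 8/7.
The radius of convergence is the smallest modulus among the singular points: 8/7.

Radius of convergence at 0: 8/7.
At 8/7: a logarithmic branch point.


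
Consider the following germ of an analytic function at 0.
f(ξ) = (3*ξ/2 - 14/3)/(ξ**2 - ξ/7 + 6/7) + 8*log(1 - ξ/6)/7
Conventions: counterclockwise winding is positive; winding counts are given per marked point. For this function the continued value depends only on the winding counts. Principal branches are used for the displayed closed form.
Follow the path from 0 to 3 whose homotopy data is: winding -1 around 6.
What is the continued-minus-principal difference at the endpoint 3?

Continued minus principal equals -(16/7)*pi*i.

The rational part is single-valued and drops out of the difference; each branch term changes only by its own monodromy.
(8/7)*log(1 - ξ/(6)): each positive loop around 6 adds 2*pi*i to the log, so winding -1 contributes (8/7)*(-1)*2*pi*i = -(16/7)*pi*i.
Summing the contributions at ξ = 3 gives -(16/7)*pi*i.


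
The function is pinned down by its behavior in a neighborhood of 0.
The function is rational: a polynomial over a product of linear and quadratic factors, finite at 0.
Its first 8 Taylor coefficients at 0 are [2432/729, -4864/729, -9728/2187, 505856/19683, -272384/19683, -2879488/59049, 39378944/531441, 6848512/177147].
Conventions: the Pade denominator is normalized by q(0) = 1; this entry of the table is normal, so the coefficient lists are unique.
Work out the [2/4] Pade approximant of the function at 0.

Taylor coefficients needed (read off): a_0 = 2432/729, a_1 = -4864/729, a_2 = -9728/2187, a_3 = 505856/19683, a_4 = -272384/19683, a_5 = -2879488/59049, a_6 = 39378944/531441.
Write the denominator as Q(δ) = 1 + q1*δ + q2*δ^2 + q3*δ^3 + q4*δ^4. Requiring Q*f - P = O(δ^7) with deg P <= 2 kills the coefficients of δ^3..δ^6 in Q*f:
  δ^3: a_3 + q1*a_2 + q2*a_1 + q3*a_0 = 0, i.e. 505856/19683 + (-9728/2187)*q1 + (-4864/729)*q2 + (2432/729)*q3 = 0.
  δ^4: a_4 + q1*a_3 + q2*a_2 + q3*a_1 + q4*a_0 = 0, i.e. -272384/19683 + (505856/19683)*q1 + (-9728/2187)*q2 + (-4864/729)*q3 + (2432/729)*q4 = 0.
  δ^5: a_5 + q1*a_4 + q2*a_3 + q3*a_2 + q4*a_1 = 0, i.e. -2879488/59049 + (-272384/19683)*q1 + (505856/19683)*q2 + (-9728/2187)*q3 + (-4864/729)*q4 = 0.
  δ^6: a_6 + q1*a_5 + q2*a_4 + q3*a_3 + q4*a_2 = 0, i.e. 39378944/531441 + (-2879488/59049)*q1 + (-272384/19683)*q2 + (505856/19683)*q3 + (-9728/2187)*q4 = 0.
Solving this linear system: q1 = 140/87, q2 = 128/29, q3 = 2560/783, q4 = 9808/2349.
The numerator is Q*f truncated at degree 2: P0 = a_0 = 2432/729; P1 = a_1 + q1*a_0 = -82688/63423; P2 = a_2 + q1*a_1 + q2*a_0 = -9728/21141.

The Pade approximant has numerator coefficients [2432/729, -82688/63423, -9728/21141]; denominator coefficients [1, 140/87, 128/29, 2560/783, 9808/2349].


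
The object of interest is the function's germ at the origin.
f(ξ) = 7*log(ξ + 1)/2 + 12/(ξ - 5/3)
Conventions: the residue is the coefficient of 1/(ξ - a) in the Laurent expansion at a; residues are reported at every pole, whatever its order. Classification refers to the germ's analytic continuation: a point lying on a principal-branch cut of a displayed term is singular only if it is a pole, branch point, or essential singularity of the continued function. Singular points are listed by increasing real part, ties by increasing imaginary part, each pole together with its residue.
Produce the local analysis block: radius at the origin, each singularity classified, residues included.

Denominator factor (ξ - 5/3): pole of order 1 at 5/3, modulus 5/3.
Branch term (7/2)*log(1 - ξ/(-1)): its argument vanishes at ξ = -1, a logarithmic branch point, modulus 1.
The radius of convergence is the smallest modulus among the singular points: 1.
The branch term is analytic at 5/3 and contributes nothing to the residue; only the rational part matters.
At the order-1 pole 5/3 set g(ξ) = (ξ - (5/3))*(rational part) = 12.
Simple pole: residue = g(a) at a = 5/3, which is 12.
List the singular points by increasing real part (a conjugate pair: the negative imaginary part first).

Radius of convergence at 0: 1.
At -1: a logarithmic branch point.
At 5/3: a pole of order 1; residue 12.


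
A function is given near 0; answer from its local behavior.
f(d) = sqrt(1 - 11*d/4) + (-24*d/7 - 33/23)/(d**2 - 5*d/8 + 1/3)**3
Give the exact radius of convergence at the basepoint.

Denominator factor (d**2 - 5*d/8 + 1/3)^3: discriminant -181/192, complex-conjugate roots (5/16) + ((1/48)*sqrt(543))*i and (5/16) - ((1/48)*sqrt(543))*i; poles of order 3, moduli (1/3)*sqrt(3) and (1/3)*sqrt(3).
Branch term (1)*sqrt(1 - d/(4/11)): its argument vanishes at d = 4/11, a square-root branch point, modulus 4/11.
The radius of convergence is the smallest modulus among the singular points: 4/11.

The radius of convergence is 4/11.


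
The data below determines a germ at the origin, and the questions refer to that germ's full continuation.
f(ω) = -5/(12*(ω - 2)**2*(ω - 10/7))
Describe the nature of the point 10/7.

The point is a pole of order 1.

The denominator factor ω - 10/7 vanishes at 10/7 and appears to the power 1; the numerator there equals -5/12, nonzero, and no other factor vanishes.
Hence a pole whose order is the multiplicity, 1.


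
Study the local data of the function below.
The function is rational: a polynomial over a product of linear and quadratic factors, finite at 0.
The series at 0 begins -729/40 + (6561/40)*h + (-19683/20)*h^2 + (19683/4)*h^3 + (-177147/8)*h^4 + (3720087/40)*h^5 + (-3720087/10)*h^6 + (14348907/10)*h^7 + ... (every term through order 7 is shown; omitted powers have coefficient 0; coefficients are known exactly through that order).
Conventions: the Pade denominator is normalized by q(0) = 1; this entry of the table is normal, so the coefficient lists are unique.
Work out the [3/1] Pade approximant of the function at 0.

Taylor coefficients needed (read off): a_0 = -729/40, a_1 = 6561/40, a_2 = -19683/20, a_3 = 19683/4, a_4 = -177147/8.
Write the denominator as Q(h) = 1 + q1*h. Requiring Q*f - P = O(h^5) with deg P <= 3 kills the coefficients of h^4..h^4 in Q*f:
  h^4: a_4 + q1*a_3 = 0, i.e. -177147/8 + (19683/4)*q1 = 0.
Solving this linear system: q1 = 9/2.
The numerator is Q*f truncated at degree 3: P0 = a_0 = -729/40; P1 = a_1 + q1*a_0 = 6561/80; P2 = a_2 + q1*a_1 = -19683/80; P3 = a_3 + q1*a_2 = 19683/40.

The Pade approximant has numerator coefficients [-729/40, 6561/80, -19683/80, 19683/40]; denominator coefficients [1, 9/2].


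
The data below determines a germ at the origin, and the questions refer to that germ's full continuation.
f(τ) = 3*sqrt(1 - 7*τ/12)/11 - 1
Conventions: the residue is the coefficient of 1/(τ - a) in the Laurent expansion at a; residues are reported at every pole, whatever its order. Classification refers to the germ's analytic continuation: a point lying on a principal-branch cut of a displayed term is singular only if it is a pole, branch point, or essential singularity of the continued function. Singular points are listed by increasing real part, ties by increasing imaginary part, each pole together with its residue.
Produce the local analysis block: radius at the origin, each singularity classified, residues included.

Branch term (3/11)*sqrt(1 - τ/(12/7)): its argument vanishes at τ = 12/7, a square-root branch point, modulus 12/7.
The radius of convergence is the smallest modulus among the singular points: 12/7.

Radius of convergence at 0: 12/7.
At 12/7: an algebraic (square-root) branch point.
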